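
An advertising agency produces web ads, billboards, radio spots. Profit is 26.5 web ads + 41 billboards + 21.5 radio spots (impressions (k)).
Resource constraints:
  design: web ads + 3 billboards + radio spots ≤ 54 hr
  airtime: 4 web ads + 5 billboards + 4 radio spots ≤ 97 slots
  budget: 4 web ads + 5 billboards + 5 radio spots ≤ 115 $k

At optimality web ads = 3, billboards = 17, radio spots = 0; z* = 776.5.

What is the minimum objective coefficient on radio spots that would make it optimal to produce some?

Check each constraint at x*: design 54/54 (tight); airtime 97/97 (tight); budget 97/115 (slack 18).
Since budget is not tight, its dual is 0.
From A_Bᵀ y = c: 1·y_design + 4·y_airtime = 26.5; 3·y_design + 5·y_airtime = 41.
→ y_design = 4.5 and y_airtime = 5.5.
radio spots enters the basis when its profit ≥ yᵀa₃ = 4.5·1 + 5.5·4 = 26.5.

26.5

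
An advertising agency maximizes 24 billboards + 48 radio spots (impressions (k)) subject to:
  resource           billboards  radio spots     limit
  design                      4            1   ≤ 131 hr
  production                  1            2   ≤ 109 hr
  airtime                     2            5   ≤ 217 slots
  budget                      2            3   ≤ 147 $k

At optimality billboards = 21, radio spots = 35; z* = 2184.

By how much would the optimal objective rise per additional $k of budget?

Binding: airtime and budget. Non-binding: design (12 unused), production (18 unused).
Slack constraints have shadow price 0 (complementary slackness).
The binding rows give the dual system: 2·y_airtime + 2·y_budget = 24 and 5·y_airtime + 3·y_budget = 48.
→ y_airtime = 6 and y_budget = 6.
Shadow price of budget = 6.

6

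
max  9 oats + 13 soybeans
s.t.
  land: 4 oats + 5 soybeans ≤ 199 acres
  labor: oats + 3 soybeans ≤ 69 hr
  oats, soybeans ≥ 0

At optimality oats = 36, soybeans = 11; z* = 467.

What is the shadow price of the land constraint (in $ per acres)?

2

Both land and labor are binding at x*.
From A_Bᵀ y = c: 4·y_land + 1·y_labor = 9; 5·y_land + 3·y_labor = 13.
Solving: y_land = 2, y_labor = 1.
Shadow price of land = 2.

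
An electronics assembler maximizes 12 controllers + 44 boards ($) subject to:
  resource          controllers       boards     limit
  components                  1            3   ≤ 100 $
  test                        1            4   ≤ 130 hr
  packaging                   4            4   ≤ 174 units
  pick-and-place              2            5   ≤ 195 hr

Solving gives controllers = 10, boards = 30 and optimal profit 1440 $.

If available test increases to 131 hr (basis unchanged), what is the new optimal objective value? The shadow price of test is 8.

Δb = 1, so new z* = 1440 + (8)·(1) = 1440 + 8 = 1448.

1448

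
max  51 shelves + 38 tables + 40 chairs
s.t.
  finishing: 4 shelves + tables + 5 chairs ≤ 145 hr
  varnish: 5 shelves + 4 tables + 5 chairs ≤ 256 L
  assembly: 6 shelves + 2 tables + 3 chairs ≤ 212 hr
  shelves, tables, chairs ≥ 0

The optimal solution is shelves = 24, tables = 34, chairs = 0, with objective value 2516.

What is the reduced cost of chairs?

-8

Check each constraint at x*: finishing 130/145 (slack 15); varnish 256/256 (tight); assembly 212/212 (tight).
Since finishing is not tight, its dual is 0.
From A_Bᵀ y = c: 5·y_varnish + 6·y_assembly = 51; 4·y_varnish + 2·y_assembly = 38.
This yields shadow prices y_varnish = 9, y_assembly = 1.
Reduced cost of chairs: c₃ − yᵀa₃ = 40 − (9·5 + 1·3) = 40 − 48 = -8.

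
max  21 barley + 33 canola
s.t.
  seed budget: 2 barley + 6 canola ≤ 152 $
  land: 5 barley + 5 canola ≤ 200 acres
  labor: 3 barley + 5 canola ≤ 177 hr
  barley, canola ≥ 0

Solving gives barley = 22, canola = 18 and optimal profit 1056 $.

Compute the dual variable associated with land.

3

Check each constraint at x*: seed budget 152/152 (tight); land 200/200 (tight); labor 156/177 (slack 21).
Since labor is not tight, its dual is 0.
Dual feasibility on the basic columns requires 2·y_seed budget + 5·y_land = 21, 6·y_seed budget + 5·y_land = 33.
This yields shadow prices y_seed budget = 3, y_land = 3.
Shadow price of land = 3.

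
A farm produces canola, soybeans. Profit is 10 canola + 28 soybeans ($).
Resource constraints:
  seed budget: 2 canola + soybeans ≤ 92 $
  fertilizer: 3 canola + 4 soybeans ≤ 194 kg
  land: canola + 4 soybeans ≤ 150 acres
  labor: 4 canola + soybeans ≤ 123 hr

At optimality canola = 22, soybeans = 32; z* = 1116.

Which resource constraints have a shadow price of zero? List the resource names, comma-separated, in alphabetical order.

seed budget: 76/92 (slack 16)
fertilizer: 194/194 (binding)
land: 150/150 (binding)
labor: 120/123 (slack 3)
By complementary slackness, a constraint with positive slack has shadow price 0 → labor, seed budget.

labor, seed budget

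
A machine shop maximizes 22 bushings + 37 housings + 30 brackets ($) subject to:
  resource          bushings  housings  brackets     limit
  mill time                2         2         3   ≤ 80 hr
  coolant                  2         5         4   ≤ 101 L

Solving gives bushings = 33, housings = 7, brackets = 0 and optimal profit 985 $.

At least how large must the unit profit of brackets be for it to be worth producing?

38

Both mill time and coolant are binding at x*.
Dual feasibility on the basic columns requires 2·y_mill time + 2·y_coolant = 22, 2·y_mill time + 5·y_coolant = 37.
This yields shadow prices y_mill time = 6, y_coolant = 5.
brackets enters the basis when its profit ≥ yᵀa₃ = 6·3 + 5·4 = 38.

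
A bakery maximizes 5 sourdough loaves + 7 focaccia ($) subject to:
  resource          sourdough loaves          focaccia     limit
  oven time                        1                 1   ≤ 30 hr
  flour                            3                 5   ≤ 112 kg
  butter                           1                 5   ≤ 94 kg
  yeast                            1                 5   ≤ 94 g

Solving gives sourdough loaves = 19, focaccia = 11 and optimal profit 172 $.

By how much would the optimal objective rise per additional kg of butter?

At the optimum: oven time uses 30 of 30 (binding); flour uses 112 of 112 (binding); butter uses 74 of 94 (slack = 20); yeast uses 74 of 94 (slack = 20).
Since butter, yeast are not tight, their duals are 0.
From A_Bᵀ y = c: 1·y_oven time + 3·y_flour = 5; 1·y_oven time + 5·y_flour = 7.
→ y_oven time = 2 and y_flour = 1.
Shadow price of butter = 0.

0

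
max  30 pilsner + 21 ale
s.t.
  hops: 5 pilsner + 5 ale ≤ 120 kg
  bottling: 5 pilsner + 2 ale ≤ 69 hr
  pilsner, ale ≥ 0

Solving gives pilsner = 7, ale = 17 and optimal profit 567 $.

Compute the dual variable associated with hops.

Both hops and bottling are binding at x*.
From A_Bᵀ y = c: 5·y_hops + 5·y_bottling = 30; 5·y_hops + 2·y_bottling = 21.
Solving: y_hops = 3, y_bottling = 3.
Shadow price of hops = 3.

3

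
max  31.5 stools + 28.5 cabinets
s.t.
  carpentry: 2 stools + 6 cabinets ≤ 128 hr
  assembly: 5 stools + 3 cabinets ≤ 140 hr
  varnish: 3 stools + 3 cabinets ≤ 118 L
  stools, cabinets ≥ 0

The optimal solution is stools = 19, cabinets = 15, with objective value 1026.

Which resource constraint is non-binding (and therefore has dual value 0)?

varnish

carpentry: 128/128 (binding)
assembly: 140/140 (binding)
varnish: 102/118 (slack 16)
By complementary slackness, a constraint with positive slack has shadow price 0 → varnish.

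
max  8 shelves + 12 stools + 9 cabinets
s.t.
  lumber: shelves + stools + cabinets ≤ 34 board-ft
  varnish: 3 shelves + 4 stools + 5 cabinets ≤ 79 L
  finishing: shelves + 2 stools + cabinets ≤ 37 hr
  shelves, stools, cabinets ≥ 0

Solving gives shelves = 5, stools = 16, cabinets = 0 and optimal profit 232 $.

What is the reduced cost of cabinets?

-3

Binding: varnish and finishing. Non-binding: lumber (13 unused).
Slack constraints have shadow price 0 (complementary slackness).
The binding rows give the dual system: 3·y_varnish + 1·y_finishing = 8 and 4·y_varnish + 2·y_finishing = 12.
→ y_varnish = 2 and y_finishing = 2.
Reduced cost of cabinets: c₃ − yᵀa₃ = 9 − (2·5 + 2·1) = 9 − 12 = -3.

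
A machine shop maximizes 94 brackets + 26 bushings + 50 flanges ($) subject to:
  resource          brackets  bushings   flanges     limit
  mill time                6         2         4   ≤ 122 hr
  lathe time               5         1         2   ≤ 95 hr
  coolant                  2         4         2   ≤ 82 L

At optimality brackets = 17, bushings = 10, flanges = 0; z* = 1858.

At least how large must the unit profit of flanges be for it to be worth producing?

Check each constraint at x*: mill time 122/122 (tight); lathe time 95/95 (tight); coolant 74/82 (slack 8).
Slack constraints have shadow price 0 (complementary slackness).
Dual feasibility on the basic columns requires 6·y_mill time + 5·y_lathe time = 94, 2·y_mill time + 1·y_lathe time = 26.
Solving: y_mill time = 9, y_lathe time = 8.
flanges enters the basis when its profit ≥ yᵀa₃ = 9·4 + 8·2 = 52.

52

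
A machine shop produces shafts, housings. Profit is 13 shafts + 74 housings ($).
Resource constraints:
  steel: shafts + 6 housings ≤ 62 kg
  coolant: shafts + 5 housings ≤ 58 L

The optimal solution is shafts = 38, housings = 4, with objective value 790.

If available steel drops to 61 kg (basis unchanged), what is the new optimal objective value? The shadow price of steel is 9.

781

Δb = -1, so new z* = 790 + (9)·(-1) = 790 − 9 = 781.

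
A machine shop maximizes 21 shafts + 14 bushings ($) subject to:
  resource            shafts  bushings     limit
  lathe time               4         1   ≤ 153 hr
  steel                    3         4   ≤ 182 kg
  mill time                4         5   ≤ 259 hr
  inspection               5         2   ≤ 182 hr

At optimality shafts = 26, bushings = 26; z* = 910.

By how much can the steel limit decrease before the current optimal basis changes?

Binding constraints: steel, inspection. The basis is B = [[3,4],[5,2]] with det -14.
Per unit decrease in steel, x* moves by d = (0.1429, -0.3571).
The basis stays optimal until bushings reaches 0; allowable decrease = 72.8 kg.

72.8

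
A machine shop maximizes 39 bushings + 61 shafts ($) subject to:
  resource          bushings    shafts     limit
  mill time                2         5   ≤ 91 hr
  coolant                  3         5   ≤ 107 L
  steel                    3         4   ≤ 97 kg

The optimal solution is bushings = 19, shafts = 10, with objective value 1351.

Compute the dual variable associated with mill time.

Binding: coolant and steel. Non-binding: mill time (3 unused).
Slack constraints have shadow price 0 (complementary slackness).
From A_Bᵀ y = c: 3·y_coolant + 3·y_steel = 39; 5·y_coolant + 4·y_steel = 61.
This yields shadow prices y_coolant = 9, y_steel = 4.
Shadow price of mill time = 0.

0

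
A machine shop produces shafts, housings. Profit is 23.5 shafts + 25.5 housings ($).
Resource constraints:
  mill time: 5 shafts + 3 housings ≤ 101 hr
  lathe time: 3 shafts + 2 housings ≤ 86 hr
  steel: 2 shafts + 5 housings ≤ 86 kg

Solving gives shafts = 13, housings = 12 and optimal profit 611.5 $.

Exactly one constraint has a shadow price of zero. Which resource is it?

mill time: 101/101 (binding)
lathe time: 63/86 (slack 23)
steel: 86/86 (binding)
By complementary slackness, a constraint with positive slack has shadow price 0 → lathe time.

lathe time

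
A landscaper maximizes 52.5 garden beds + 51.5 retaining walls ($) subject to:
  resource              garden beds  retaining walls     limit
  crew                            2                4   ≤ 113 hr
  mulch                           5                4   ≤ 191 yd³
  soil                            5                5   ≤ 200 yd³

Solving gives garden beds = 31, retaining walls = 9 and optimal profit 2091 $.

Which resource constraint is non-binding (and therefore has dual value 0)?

crew

crew: 98/113 (slack 15)
mulch: 191/191 (binding)
soil: 200/200 (binding)
By complementary slackness, a constraint with positive slack has shadow price 0 → crew.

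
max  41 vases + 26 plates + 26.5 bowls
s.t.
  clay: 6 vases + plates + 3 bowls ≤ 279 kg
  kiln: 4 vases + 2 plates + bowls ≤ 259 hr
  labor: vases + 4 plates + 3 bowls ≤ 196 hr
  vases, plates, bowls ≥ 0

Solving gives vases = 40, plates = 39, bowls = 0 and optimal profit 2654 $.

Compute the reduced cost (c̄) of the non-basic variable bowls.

-6.5

Check each constraint at x*: clay 279/279 (tight); kiln 238/259 (slack 21); labor 196/196 (tight).
Slack constraints have shadow price 0 (complementary slackness).
From A_Bᵀ y = c: 6·y_clay + 1·y_labor = 41; 1·y_clay + 4·y_labor = 26.
Solving: y_clay = 6, y_labor = 5.
Reduced cost of bowls: c₃ − yᵀa₃ = 26.5 − (6·3 + 5·3) = 26.5 − 33 = -6.5.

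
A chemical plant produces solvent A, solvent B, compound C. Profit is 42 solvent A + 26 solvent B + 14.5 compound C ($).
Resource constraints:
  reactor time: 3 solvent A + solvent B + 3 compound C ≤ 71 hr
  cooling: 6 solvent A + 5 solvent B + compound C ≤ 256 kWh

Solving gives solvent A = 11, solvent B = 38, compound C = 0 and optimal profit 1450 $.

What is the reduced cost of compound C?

-7.5

At the optimum: reactor time uses 71 of 71 (binding); cooling uses 256 of 256 (binding).
Dual feasibility on the basic columns requires 3·y_reactor time + 6·y_cooling = 42, 1·y_reactor time + 5·y_cooling = 26.
This yields shadow prices y_reactor time = 6, y_cooling = 4.
Reduced cost of compound C: c₃ − yᵀa₃ = 14.5 − (6·3 + 4·1) = 14.5 − 22 = -7.5.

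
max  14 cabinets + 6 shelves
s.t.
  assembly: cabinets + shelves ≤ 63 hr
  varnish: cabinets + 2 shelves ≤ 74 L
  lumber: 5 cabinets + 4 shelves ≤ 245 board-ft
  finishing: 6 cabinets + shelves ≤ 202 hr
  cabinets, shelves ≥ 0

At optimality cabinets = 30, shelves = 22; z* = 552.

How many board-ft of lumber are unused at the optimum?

lumber used = 5·30 + 4·22 = 238; slack = 245 − 238 = 7.

7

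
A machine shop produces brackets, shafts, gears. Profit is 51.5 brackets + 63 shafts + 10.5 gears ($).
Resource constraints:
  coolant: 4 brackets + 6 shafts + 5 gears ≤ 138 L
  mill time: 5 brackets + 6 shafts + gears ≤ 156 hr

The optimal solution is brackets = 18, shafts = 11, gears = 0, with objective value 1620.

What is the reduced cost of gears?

Check each constraint at x*: coolant 138/138 (tight); mill time 156/156 (tight).
The binding rows give the dual system: 4·y_coolant + 5·y_mill time = 51.5 and 6·y_coolant + 6·y_mill time = 63.
This yields shadow prices y_coolant = 1, y_mill time = 9.5.
Reduced cost of gears: c₃ − yᵀa₃ = 10.5 − (1·5 + 9.5·1) = 10.5 − 14.5 = -4.

-4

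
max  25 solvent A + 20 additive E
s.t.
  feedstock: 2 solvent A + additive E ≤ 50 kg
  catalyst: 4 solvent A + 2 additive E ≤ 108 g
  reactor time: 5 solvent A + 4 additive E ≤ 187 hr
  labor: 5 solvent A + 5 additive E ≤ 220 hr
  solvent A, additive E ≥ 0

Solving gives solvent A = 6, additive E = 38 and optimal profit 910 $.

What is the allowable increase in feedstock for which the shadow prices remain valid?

Binding constraints: feedstock, labor. The basis is B = [[2,1],[5,5]] with det 5.
Per unit increase in feedstock, x* moves by d = (1, -1).
The basis stays optimal until catalyst becomes binding; allowable increase = 4 kg.

4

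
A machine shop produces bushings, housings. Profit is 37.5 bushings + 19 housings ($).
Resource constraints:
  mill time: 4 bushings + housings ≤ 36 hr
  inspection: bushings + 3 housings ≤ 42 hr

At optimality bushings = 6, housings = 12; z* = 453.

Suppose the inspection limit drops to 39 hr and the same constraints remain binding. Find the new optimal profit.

Check each constraint at x*: mill time 36/36 (tight); inspection 42/42 (tight).
Dual feasibility on the basic columns requires 4·y_mill time + 1·y_inspection = 37.5, 1·y_mill time + 3·y_inspection = 19.
→ y_mill time = 8.5 and y_inspection = 3.5.
Δz = y_inspection·Δb = 3.5 × (-3) = -10.5, so new z* = 453 − 10.5 = 442.5.

442.5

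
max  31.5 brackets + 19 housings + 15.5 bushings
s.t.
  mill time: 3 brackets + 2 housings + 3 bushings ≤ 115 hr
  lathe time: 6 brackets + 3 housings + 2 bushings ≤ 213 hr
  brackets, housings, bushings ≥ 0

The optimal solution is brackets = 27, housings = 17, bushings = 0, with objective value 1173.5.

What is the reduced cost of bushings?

-8

Check each constraint at x*: mill time 115/115 (tight); lathe time 213/213 (tight).
Dual feasibility on the basic columns requires 3·y_mill time + 6·y_lathe time = 31.5, 2·y_mill time + 3·y_lathe time = 19.
This yields shadow prices y_mill time = 6.5, y_lathe time = 2.
Reduced cost of bushings: c₃ − yᵀa₃ = 15.5 − (6.5·3 + 2·2) = 15.5 − 23.5 = -8.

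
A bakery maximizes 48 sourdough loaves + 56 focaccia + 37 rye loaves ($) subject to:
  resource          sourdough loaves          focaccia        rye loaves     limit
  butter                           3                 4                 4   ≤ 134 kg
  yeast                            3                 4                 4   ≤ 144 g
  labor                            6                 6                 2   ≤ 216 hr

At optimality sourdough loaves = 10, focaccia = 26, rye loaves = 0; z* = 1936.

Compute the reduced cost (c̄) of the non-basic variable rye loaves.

At the optimum: butter uses 134 of 134 (binding); yeast uses 134 of 144 (slack = 10); labor uses 216 of 216 (binding).
Since yeast is not tight, its dual is 0.
The binding rows give the dual system: 3·y_butter + 6·y_labor = 48 and 4·y_butter + 6·y_labor = 56.
→ y_butter = 8 and y_labor = 4.
Reduced cost of rye loaves: c₃ − yᵀa₃ = 37 − (8·4 + 4·2) = 37 − 40 = -3.

-3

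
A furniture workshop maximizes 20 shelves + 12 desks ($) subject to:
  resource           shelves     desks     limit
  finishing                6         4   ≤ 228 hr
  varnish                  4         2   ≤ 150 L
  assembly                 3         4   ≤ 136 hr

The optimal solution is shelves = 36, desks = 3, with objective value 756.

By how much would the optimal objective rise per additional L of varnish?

2

Binding: finishing and varnish. Non-binding: assembly (16 unused).
By complementary slackness, y = 0 for the non-binding constraint.
From A_Bᵀ y = c: 6·y_finishing + 4·y_varnish = 20; 4·y_finishing + 2·y_varnish = 12.
→ y_finishing = 2 and y_varnish = 2.
Shadow price of varnish = 2.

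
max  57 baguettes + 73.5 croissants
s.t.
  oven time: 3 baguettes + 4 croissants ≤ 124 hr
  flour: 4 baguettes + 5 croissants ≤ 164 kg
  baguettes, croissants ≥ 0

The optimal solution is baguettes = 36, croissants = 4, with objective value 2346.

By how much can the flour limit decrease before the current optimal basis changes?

9

Binding constraints: oven time, flour. The basis is B = [[3,4],[4,5]] with det -1.
Per unit decrease in flour, x* moves by d = (-4, 3).
The basis stays optimal until baguettes reaches 0; allowable decrease = 9 kg.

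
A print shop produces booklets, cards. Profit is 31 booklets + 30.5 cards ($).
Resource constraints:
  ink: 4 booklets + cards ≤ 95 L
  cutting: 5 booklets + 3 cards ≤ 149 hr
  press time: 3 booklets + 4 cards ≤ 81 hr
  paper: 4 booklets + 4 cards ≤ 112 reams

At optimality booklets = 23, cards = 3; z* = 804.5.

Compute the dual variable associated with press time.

Check each constraint at x*: ink 95/95 (tight); cutting 124/149 (slack 25); press time 81/81 (tight); paper 104/112 (slack 8).
By complementary slackness, y = 0 for the non-binding constraints.
Dual feasibility on the basic columns requires 4·y_ink + 3·y_press time = 31, 1·y_ink + 4·y_press time = 30.5.
→ y_ink = 2.5 and y_press time = 7.
Shadow price of press time = 7.

7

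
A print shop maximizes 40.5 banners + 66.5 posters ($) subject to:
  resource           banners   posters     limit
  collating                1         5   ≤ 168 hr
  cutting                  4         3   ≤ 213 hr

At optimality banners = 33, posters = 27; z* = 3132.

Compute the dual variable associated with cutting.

8

Both collating and cutting are binding at x*.
Dual feasibility on the basic columns requires 1·y_collating + 4·y_cutting = 40.5, 5·y_collating + 3·y_cutting = 66.5.
Solving: y_collating = 8.5, y_cutting = 8.
Shadow price of cutting = 8.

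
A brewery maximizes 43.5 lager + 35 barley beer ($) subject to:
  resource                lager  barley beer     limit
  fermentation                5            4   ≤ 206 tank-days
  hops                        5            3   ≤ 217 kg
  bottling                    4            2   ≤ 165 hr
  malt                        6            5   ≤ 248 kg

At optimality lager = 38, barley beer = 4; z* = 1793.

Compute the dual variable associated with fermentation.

Binding: fermentation and malt. Non-binding: hops (15 unused), bottling (5 unused).
By complementary slackness, y = 0 for the non-binding constraints.
The binding rows give the dual system: 5·y_fermentation + 6·y_malt = 43.5 and 4·y_fermentation + 5·y_malt = 35.
Solving: y_fermentation = 7.5, y_malt = 1.
Shadow price of fermentation = 7.5.

7.5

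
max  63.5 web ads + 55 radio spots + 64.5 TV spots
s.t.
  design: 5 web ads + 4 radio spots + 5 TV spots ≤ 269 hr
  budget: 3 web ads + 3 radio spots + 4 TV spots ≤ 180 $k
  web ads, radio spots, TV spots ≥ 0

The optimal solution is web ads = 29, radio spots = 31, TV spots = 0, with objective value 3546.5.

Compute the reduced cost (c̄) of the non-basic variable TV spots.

Check each constraint at x*: design 269/269 (tight); budget 180/180 (tight).
The binding rows give the dual system: 5·y_design + 3·y_budget = 63.5 and 4·y_design + 3·y_budget = 55.
This yields shadow prices y_design = 8.5, y_budget = 7.
Reduced cost of TV spots: c₃ − yᵀa₃ = 64.5 − (8.5·5 + 7·4) = 64.5 − 70.5 = -6.

-6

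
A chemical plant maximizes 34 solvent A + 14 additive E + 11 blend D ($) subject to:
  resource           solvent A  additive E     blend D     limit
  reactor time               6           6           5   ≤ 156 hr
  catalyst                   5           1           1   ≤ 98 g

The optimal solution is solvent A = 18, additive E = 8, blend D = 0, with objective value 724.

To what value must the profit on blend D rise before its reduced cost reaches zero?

12.5

Check each constraint at x*: reactor time 156/156 (tight); catalyst 98/98 (tight).
Dual feasibility on the basic columns requires 6·y_reactor time + 5·y_catalyst = 34, 6·y_reactor time + 1·y_catalyst = 14.
Solving: y_reactor time = 1.5, y_catalyst = 5.
blend D enters the basis when its profit ≥ yᵀa₃ = 1.5·5 + 5·1 = 12.5.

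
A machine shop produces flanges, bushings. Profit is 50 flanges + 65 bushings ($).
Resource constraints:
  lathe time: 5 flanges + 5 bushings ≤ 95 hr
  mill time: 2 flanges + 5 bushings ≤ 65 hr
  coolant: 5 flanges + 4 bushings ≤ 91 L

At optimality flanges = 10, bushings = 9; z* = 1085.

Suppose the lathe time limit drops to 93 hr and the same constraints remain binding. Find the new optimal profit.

At the optimum: lathe time uses 95 of 95 (binding); mill time uses 65 of 65 (binding); coolant uses 86 of 91 (slack = 5).
By complementary slackness, y = 0 for the non-binding constraint.
Dual feasibility on the basic columns requires 5·y_lathe time + 2·y_mill time = 50, 5·y_lathe time + 5·y_mill time = 65.
Solving: y_lathe time = 8, y_mill time = 5.
Δz = y_lathe time·Δb = 8 × (-2) = -16, so new z* = 1085 − 16 = 1069.

1069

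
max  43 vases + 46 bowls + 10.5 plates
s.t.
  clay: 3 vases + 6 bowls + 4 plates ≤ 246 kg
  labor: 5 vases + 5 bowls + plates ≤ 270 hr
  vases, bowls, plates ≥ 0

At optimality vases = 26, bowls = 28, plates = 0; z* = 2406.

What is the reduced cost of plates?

-1.5

At the optimum: clay uses 246 of 246 (binding); labor uses 270 of 270 (binding).
Dual feasibility on the basic columns requires 3·y_clay + 5·y_labor = 43, 6·y_clay + 5·y_labor = 46.
This yields shadow prices y_clay = 1, y_labor = 8.
Reduced cost of plates: c₃ − yᵀa₃ = 10.5 − (1·4 + 8·1) = 10.5 − 12 = -1.5.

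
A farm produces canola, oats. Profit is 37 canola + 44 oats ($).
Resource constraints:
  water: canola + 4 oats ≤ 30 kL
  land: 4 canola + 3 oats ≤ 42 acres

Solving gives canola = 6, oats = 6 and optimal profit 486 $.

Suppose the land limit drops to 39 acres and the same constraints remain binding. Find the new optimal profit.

At the optimum: water uses 30 of 30 (binding); land uses 42 of 42 (binding).
Dual feasibility on the basic columns requires 1·y_water + 4·y_land = 37, 4·y_water + 3·y_land = 44.
Solving: y_water = 5, y_land = 8.
Δz = y_land·Δb = 8 × (-3) = -24, so new z* = 486 − 24 = 462.

462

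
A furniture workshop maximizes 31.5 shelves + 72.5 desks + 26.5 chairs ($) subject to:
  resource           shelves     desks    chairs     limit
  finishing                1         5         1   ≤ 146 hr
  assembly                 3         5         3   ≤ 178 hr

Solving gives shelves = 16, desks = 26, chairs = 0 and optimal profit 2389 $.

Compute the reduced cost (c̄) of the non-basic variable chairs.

Both finishing and assembly are binding at x*.
From A_Bᵀ y = c: 1·y_finishing + 3·y_assembly = 31.5; 5·y_finishing + 5·y_assembly = 72.5.
This yields shadow prices y_finishing = 6, y_assembly = 8.5.
Reduced cost of chairs: c₃ − yᵀa₃ = 26.5 − (6·1 + 8.5·3) = 26.5 − 31.5 = -5.

-5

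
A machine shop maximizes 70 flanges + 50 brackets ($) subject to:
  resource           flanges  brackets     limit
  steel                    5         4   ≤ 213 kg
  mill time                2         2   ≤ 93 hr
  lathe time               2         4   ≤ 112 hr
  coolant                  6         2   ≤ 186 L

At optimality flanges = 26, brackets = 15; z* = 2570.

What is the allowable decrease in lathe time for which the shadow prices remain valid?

50

Binding constraints: lathe time, coolant. The basis is B = [[2,4],[6,2]] with det -20.
Per unit decrease in lathe time, x* moves by d = (0.1, -0.3).
The basis stays optimal until brackets reaches 0; allowable decrease = 50 hr.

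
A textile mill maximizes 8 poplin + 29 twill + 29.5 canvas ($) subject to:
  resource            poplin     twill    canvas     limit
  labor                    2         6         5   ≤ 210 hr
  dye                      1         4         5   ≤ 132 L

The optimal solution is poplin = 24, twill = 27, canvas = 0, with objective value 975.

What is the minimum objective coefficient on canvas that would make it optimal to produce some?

Check each constraint at x*: labor 210/210 (tight); dye 132/132 (tight).
From A_Bᵀ y = c: 2·y_labor + 1·y_dye = 8; 6·y_labor + 4·y_dye = 29.
→ y_labor = 1.5 and y_dye = 5.
canvas enters the basis when its profit ≥ yᵀa₃ = 1.5·5 + 5·5 = 32.5.

32.5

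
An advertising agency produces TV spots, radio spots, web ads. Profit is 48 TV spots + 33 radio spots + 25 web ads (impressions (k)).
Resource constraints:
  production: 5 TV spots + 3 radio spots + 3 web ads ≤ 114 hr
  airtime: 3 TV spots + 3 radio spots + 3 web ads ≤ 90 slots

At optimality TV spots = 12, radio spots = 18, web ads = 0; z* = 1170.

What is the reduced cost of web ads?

Both production and airtime are binding at x*.
Dual feasibility on the basic columns requires 5·y_production + 3·y_airtime = 48, 3·y_production + 3·y_airtime = 33.
→ y_production = 7.5 and y_airtime = 3.5.
Reduced cost of web ads: c₃ − yᵀa₃ = 25 − (7.5·3 + 3.5·3) = 25 − 33 = -8.

-8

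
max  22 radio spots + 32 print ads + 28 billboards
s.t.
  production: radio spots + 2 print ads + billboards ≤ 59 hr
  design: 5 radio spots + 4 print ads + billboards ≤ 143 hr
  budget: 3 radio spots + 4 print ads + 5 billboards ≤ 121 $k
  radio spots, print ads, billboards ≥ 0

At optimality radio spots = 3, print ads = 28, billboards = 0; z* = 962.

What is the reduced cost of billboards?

At the optimum: production uses 59 of 59 (binding); design uses 127 of 143 (slack = 16); budget uses 121 of 121 (binding).
Slack constraints have shadow price 0 (complementary slackness).
Dual feasibility on the basic columns requires 1·y_production + 3·y_budget = 22, 2·y_production + 4·y_budget = 32.
This yields shadow prices y_production = 4, y_budget = 6.
Reduced cost of billboards: c₃ − yᵀa₃ = 28 − (4·1 + 6·5) = 28 − 34 = -6.

-6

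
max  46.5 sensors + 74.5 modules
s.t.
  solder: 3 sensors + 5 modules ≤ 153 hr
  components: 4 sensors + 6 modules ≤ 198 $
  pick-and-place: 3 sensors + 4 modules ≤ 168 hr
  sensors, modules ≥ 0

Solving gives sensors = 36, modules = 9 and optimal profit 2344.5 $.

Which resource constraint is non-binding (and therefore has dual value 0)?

solder: 153/153 (binding)
components: 198/198 (binding)
pick-and-place: 144/168 (slack 24)
By complementary slackness, a constraint with positive slack has shadow price 0 → pick-and-place.

pick-and-place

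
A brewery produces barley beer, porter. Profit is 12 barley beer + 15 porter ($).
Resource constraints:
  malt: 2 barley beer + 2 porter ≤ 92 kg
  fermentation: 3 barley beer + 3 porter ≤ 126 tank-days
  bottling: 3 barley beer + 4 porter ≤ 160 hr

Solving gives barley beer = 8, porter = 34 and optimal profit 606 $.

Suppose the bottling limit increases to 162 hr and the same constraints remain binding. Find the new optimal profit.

612

At the optimum: malt uses 84 of 92 (slack = 8); fermentation uses 126 of 126 (binding); bottling uses 160 of 160 (binding).
By complementary slackness, y = 0 for the non-binding constraint.
Dual feasibility on the basic columns requires 3·y_fermentation + 3·y_bottling = 12, 3·y_fermentation + 4·y_bottling = 15.
This yields shadow prices y_fermentation = 1, y_bottling = 3.
Δz = y_bottling·Δb = 3 × (2) = 6, so new z* = 606 + 6 = 612.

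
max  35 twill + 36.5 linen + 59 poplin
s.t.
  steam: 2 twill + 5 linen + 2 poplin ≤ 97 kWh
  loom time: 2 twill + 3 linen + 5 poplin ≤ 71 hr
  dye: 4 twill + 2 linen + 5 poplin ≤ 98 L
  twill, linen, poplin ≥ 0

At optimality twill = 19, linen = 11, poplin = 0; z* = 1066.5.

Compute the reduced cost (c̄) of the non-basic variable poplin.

-8.5

At the optimum: steam uses 93 of 97 (slack = 4); loom time uses 71 of 71 (binding); dye uses 98 of 98 (binding).
Since steam is not tight, its dual is 0.
The binding rows give the dual system: 2·y_loom time + 4·y_dye = 35 and 3·y_loom time + 2·y_dye = 36.5.
→ y_loom time = 9.5 and y_dye = 4.
Reduced cost of poplin: c₃ − yᵀa₃ = 59 − (9.5·5 + 4·5) = 59 − 67.5 = -8.5.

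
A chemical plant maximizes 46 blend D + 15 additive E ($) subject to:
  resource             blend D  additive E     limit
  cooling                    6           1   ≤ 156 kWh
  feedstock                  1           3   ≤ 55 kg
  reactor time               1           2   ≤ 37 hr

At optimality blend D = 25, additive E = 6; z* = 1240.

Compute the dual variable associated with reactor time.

Binding: cooling and reactor time. Non-binding: feedstock (12 unused).
By complementary slackness, y = 0 for the non-binding constraint.
Dual feasibility on the basic columns requires 6·y_cooling + 1·y_reactor time = 46, 1·y_cooling + 2·y_reactor time = 15.
This yields shadow prices y_cooling = 7, y_reactor time = 4.
Shadow price of reactor time = 4.

4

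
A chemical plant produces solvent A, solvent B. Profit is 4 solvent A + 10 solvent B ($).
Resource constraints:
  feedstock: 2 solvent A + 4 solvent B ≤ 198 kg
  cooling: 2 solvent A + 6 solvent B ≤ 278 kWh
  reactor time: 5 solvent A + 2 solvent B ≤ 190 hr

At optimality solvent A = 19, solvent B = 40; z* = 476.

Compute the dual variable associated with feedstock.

At the optimum: feedstock uses 198 of 198 (binding); cooling uses 278 of 278 (binding); reactor time uses 175 of 190 (slack = 15).
Slack constraints have shadow price 0 (complementary slackness).
Dual feasibility on the basic columns requires 2·y_feedstock + 2·y_cooling = 4, 4·y_feedstock + 6·y_cooling = 10.
This yields shadow prices y_feedstock = 1, y_cooling = 1.
Shadow price of feedstock = 1.

1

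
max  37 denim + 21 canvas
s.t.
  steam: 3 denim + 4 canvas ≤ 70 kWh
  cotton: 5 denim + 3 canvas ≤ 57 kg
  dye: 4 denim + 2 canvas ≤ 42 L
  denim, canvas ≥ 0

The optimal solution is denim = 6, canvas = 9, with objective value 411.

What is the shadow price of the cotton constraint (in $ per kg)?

5

Check each constraint at x*: steam 54/70 (slack 16); cotton 57/57 (tight); dye 42/42 (tight).
By complementary slackness, y = 0 for the non-binding constraint.
The binding rows give the dual system: 5·y_cotton + 4·y_dye = 37 and 3·y_cotton + 2·y_dye = 21.
→ y_cotton = 5 and y_dye = 3.
Shadow price of cotton = 5.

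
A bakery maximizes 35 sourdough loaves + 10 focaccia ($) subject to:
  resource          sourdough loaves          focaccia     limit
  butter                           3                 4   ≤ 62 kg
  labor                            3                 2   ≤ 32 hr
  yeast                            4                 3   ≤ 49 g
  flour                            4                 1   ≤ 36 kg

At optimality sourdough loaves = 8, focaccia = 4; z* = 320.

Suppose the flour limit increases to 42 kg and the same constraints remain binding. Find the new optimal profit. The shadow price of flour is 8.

368

Δb = 6, so new z* = 320 + (8)·(6) = 320 + 48 = 368.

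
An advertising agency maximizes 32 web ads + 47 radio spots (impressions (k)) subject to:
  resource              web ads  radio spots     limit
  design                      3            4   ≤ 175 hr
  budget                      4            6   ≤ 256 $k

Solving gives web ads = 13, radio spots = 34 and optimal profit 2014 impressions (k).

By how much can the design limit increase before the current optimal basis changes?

Binding constraints: design, budget. The basis is B = [[3,4],[4,6]] with det 2.
Per unit increase in design, x* moves by d = (3, -2).
The basis stays optimal until radio spots reaches 0; allowable increase = 17 hr.

17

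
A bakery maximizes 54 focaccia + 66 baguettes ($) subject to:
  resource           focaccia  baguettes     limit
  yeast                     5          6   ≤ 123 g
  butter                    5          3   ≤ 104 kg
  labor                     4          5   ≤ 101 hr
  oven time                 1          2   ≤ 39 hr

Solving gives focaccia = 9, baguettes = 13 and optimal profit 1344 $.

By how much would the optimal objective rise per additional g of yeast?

Check each constraint at x*: yeast 123/123 (tight); butter 84/104 (slack 20); labor 101/101 (tight); oven time 35/39 (slack 4).
Since butter, oven time are not tight, their duals are 0.
From A_Bᵀ y = c: 5·y_yeast + 4·y_labor = 54; 6·y_yeast + 5·y_labor = 66.
→ y_yeast = 6 and y_labor = 6.
Shadow price of yeast = 6.

6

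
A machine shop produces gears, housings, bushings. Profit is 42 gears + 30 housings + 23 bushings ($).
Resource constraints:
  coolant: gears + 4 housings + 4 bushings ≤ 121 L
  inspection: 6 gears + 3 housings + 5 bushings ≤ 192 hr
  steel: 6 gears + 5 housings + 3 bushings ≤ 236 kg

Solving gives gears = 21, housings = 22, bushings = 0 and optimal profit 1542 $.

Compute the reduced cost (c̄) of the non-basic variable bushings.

Check each constraint at x*: coolant 109/121 (slack 12); inspection 192/192 (tight); steel 236/236 (tight).
Since coolant is not tight, its dual is 0.
The binding rows give the dual system: 6·y_inspection + 6·y_steel = 42 and 3·y_inspection + 5·y_steel = 30.
Solving: y_inspection = 2.5, y_steel = 4.5.
Reduced cost of bushings: c₃ − yᵀa₃ = 23 − (2.5·5 + 4.5·3) = 23 − 26 = -3.

-3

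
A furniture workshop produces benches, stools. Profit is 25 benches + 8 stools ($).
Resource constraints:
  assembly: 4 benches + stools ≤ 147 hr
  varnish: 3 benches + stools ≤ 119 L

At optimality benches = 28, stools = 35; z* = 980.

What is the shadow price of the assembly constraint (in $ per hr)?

Check each constraint at x*: assembly 147/147 (tight); varnish 119/119 (tight).
From A_Bᵀ y = c: 4·y_assembly + 3·y_varnish = 25; 1·y_assembly + 1·y_varnish = 8.
→ y_assembly = 1 and y_varnish = 7.
Shadow price of assembly = 1.

1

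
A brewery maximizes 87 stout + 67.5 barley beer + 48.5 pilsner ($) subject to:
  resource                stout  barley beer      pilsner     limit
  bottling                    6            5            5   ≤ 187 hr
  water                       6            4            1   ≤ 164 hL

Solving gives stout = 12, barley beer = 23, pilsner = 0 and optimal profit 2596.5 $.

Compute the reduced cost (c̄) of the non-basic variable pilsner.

Check each constraint at x*: bottling 187/187 (tight); water 164/164 (tight).
From A_Bᵀ y = c: 6·y_bottling + 6·y_water = 87; 5·y_bottling + 4·y_water = 67.5.
This yields shadow prices y_bottling = 9.5, y_water = 5.
Reduced cost of pilsner: c₃ − yᵀa₃ = 48.5 − (9.5·5 + 5·1) = 48.5 − 52.5 = -4.

-4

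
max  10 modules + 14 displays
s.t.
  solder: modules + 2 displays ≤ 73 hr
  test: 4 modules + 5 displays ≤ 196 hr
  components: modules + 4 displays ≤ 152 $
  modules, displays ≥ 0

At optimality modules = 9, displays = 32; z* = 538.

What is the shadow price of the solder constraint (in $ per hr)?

2

At the optimum: solder uses 73 of 73 (binding); test uses 196 of 196 (binding); components uses 137 of 152 (slack = 15).
Slack constraints have shadow price 0 (complementary slackness).
From A_Bᵀ y = c: 1·y_solder + 4·y_test = 10; 2·y_solder + 5·y_test = 14.
→ y_solder = 2 and y_test = 2.
Shadow price of solder = 2.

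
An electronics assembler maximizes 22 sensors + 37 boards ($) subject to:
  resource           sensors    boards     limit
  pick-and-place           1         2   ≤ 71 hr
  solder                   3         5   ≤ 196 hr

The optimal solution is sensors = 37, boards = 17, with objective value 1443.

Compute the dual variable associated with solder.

7

At the optimum: pick-and-place uses 71 of 71 (binding); solder uses 196 of 196 (binding).
The binding rows give the dual system: 1·y_pick-and-place + 3·y_solder = 22 and 2·y_pick-and-place + 5·y_solder = 37.
Solving: y_pick-and-place = 1, y_solder = 7.
Shadow price of solder = 7.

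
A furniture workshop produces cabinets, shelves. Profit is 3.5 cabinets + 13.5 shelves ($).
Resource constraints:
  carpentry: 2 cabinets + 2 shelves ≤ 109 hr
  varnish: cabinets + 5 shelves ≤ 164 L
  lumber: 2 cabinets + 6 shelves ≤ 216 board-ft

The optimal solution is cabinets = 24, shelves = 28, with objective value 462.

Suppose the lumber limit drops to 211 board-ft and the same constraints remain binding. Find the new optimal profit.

457

Binding: varnish and lumber. Non-binding: carpentry (5 unused).
By complementary slackness, y = 0 for the non-binding constraint.
The binding rows give the dual system: 1·y_varnish + 2·y_lumber = 3.5 and 5·y_varnish + 6·y_lumber = 13.5.
Solving: y_varnish = 1.5, y_lumber = 1.
Δz = y_lumber·Δb = 1 × (-5) = -5, so new z* = 462 − 5 = 457.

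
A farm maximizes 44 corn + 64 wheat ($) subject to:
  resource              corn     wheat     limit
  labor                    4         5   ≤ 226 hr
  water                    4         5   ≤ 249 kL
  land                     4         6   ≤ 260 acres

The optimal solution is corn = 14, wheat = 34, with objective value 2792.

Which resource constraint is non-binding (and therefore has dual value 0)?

labor: 226/226 (binding)
water: 226/249 (slack 23)
land: 260/260 (binding)
By complementary slackness, a constraint with positive slack has shadow price 0 → water.

water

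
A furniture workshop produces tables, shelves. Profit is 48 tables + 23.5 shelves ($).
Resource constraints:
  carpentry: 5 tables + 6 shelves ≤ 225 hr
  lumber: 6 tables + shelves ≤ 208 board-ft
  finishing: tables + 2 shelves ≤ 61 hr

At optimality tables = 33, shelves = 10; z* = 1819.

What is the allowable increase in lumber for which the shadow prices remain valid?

62

Binding constraints: carpentry, lumber. The basis is B = [[5,6],[6,1]] with det -31.
Per unit increase in lumber, x* moves by d = (0.1935, -0.1613).
The basis stays optimal until shelves reaches 0; allowable increase = 62 board-ft.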